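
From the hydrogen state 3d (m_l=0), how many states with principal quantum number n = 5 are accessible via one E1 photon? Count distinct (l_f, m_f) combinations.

6

E1 requires Δl = ±1, so l_f ∈ {1, 3}; with 0 ≤ l_f ≤ n_f−1 = 4, the allowed l_f values are {1, 3}.
For l_f = 1: m_f ∈ {m_i−1, m_i, m_i+1} ∩ [−1, 1] = {-1, 0, 1} → 3 states.
For l_f = 3: m_f ∈ {m_i−1, m_i, m_i+1} ∩ [−3, 3] = {-1, 0, 1} → 3 states.
Total: 6.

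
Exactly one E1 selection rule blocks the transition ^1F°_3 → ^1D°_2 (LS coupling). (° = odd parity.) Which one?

Reading off the term symbols: S 0→0, L 3→2, J 3→2, parity odd→odd.
Parity must change: odd → odd — fails.
ΔS = 0: S: 0 → 0 — passes.
ΔL = 0, ±1 (not L=0↔0): L: 3 → 2, ΔL = -1 — passes.
ΔJ = 0, ±1 (not J=0↔0): J: 3 → 2, ΔJ = -1 — passes.

parity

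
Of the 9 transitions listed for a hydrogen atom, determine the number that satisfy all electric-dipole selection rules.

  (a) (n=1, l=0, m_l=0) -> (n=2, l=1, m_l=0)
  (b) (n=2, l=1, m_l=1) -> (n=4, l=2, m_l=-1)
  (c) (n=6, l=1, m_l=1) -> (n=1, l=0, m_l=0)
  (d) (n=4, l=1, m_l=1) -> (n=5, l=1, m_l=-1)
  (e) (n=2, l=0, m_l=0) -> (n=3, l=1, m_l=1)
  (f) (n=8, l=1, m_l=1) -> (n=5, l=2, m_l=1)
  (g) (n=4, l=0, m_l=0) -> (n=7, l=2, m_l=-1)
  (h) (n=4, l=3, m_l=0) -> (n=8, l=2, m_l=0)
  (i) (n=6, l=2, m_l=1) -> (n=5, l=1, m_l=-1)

(a) allowed
(b) forbidden — Δm_l = -2 (E1 requires Δm_l = 0, ±1)
(c) allowed
(d) forbidden — Δl = +0 (E1 requires Δl = ±1); Δm_l = -2 (E1 requires Δm_l = 0, ±1)
(e) allowed
(f) allowed
(g) forbidden — Δl = +2 (E1 requires Δl = ±1)
(h) allowed
(i) forbidden — Δm_l = -2 (E1 requires Δm_l = 0, ±1)
Total allowed: 5 of 9.

5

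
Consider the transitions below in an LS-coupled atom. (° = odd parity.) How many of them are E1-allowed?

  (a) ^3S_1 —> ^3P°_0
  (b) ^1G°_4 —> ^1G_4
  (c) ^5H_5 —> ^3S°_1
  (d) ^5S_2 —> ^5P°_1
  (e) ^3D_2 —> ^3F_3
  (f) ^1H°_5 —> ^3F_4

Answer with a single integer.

3

(a) allowed
(b) allowed
(c) forbidden (ΔS, ΔL, ΔJ fail)
(d) allowed
(e) forbidden (parity fails)
(f) forbidden (ΔS, ΔL fail)
Total allowed: 3 of 6.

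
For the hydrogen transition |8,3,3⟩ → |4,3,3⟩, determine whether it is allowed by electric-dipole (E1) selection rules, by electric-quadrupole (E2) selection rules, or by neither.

E2

Δl = 3 − 3 = +0; l_i + l_f = 6.
Δm_l = +0.
E1 (Δl = ±1, |Δm_l| ≤ 1): not satisfied.
E2 (Δl = 0,±2, l_i+l_f ≥ 2, |Δm_l| ≤ 2): satisfied.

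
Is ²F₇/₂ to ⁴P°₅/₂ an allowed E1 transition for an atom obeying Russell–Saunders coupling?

Parity must change: even → odd — passes.
ΔL = 0, ±1 (not L=0↔0): L: 3 → 1, ΔL = -2 — fails.
ΔJ = 0, ±1 (not J=0↔0): J: 7/2 → 5/2, ΔJ = -1 — passes.
ΔS = 0: S: 1/2 → 3/2 — fails.
Rule(s) violated: ΔS, ΔL.

forbidden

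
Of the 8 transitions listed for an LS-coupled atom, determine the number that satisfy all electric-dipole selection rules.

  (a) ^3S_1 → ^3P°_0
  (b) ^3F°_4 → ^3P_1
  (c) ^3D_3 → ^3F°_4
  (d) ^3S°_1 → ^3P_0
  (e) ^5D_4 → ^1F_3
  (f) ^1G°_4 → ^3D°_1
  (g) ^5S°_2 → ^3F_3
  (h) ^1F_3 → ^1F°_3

4

(a) allowed
(b) forbidden (ΔL, ΔJ fail)
(c) allowed
(d) allowed
(e) forbidden (parity, ΔS fail)
(f) forbidden (parity, ΔS, ΔL, ΔJ fail)
(g) forbidden (ΔS, ΔL fail)
(h) allowed
Total allowed: 4 of 8.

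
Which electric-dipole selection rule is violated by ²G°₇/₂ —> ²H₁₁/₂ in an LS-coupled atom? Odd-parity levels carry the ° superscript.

Reading off the term symbols: S 1/2→1/2, L 4→5, J 7/2→11/2, parity odd→even.
Parity must change: odd → even — passes.
ΔL = 0, ±1 (not L=0↔0): L: 4 → 5, ΔL = +1 — passes.
ΔJ = 0, ±1 (not J=0↔0): J: 7/2 → 11/2, ΔJ = +2 — fails.
ΔS = 0: S: 1/2 → 1/2 — passes.

the ΔJ = 0, ±1 rule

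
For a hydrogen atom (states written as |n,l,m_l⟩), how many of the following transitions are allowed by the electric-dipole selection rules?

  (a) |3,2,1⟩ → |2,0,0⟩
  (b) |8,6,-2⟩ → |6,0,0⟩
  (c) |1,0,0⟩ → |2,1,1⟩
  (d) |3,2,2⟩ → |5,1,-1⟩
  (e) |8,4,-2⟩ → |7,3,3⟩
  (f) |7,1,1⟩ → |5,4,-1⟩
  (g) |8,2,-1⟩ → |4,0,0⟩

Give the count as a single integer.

(a) forbidden — Δl = -2 (E1 requires Δl = ±1)
(b) forbidden — Δl = -6 (E1 requires Δl = ±1); Δm_l = +2 (E1 requires Δm_l = 0, ±1)
(c) allowed
(d) forbidden — Δm_l = -3 (E1 requires Δm_l = 0, ±1)
(e) forbidden — Δm_l = +5 (E1 requires Δm_l = 0, ±1)
(f) forbidden — Δl = +3 (E1 requires Δl = ±1); Δm_l = -2 (E1 requires Δm_l = 0, ±1)
(g) forbidden — Δl = -2 (E1 requires Δl = ±1)
Total allowed: 1 of 7.

1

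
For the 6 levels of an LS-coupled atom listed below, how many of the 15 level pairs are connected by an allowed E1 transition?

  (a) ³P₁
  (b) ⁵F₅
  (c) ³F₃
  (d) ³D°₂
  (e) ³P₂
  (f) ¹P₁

(a)–(b): forbidden (parity, ΔS, ΔL, ΔJ).
(a)–(c): forbidden (parity, ΔL, ΔJ).
(a)–(d): allowed.
(a)–(e): forbidden (parity).
(a)–(f): forbidden (parity, ΔS).
(b)–(c): forbidden (parity, ΔS, ΔJ).
(b)–(d): forbidden (ΔS, ΔJ).
(b)–(e): forbidden (parity, ΔS, ΔL, ΔJ).
(b)–(f): forbidden (parity, ΔS, ΔL, ΔJ).
(c)–(d): allowed.
(c)–(e): forbidden (parity, ΔL).
(c)–(f): forbidden (parity, ΔS, ΔL, ΔJ).
(d)–(e): allowed.
(d)–(f): forbidden (ΔS).
(e)–(f): forbidden (parity, ΔS).
Allowed pairs: 3 of 15.

3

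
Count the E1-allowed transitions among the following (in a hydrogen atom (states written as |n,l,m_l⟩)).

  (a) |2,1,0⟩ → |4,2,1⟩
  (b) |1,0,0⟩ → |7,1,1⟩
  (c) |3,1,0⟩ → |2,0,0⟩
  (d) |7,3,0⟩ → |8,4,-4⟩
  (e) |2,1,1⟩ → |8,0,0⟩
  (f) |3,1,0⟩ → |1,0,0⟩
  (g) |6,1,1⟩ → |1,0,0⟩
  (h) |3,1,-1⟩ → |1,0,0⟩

7

(a) allowed
(b) allowed
(c) allowed
(d) forbidden — Δm_l = -4 (E1 requires Δm_l = 0, ±1)
(e) allowed
(f) allowed
(g) allowed
(h) allowed
Total allowed: 7 of 8.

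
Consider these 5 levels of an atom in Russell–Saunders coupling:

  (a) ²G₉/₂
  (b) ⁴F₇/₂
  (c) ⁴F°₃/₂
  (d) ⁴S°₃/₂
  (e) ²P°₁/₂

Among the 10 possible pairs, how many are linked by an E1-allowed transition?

(a)–(b): forbidden (parity, ΔS).
(a)–(c): forbidden (ΔS, ΔJ).
(a)–(d): forbidden (ΔS, ΔL, ΔJ).
(a)–(e): forbidden (ΔL, ΔJ).
(b)–(c): forbidden (ΔJ).
(b)–(d): forbidden (ΔL, ΔJ).
(b)–(e): forbidden (ΔS, ΔL, ΔJ).
(c)–(d): forbidden (parity, ΔL).
(c)–(e): forbidden (parity, ΔS, ΔL).
(d)–(e): forbidden (parity, ΔS).
Allowed pairs: 0 of 10.

0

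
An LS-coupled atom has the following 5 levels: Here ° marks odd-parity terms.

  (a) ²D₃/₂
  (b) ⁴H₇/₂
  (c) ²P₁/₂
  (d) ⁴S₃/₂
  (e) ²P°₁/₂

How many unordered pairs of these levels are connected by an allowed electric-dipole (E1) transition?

(a)–(b): forbidden (parity, ΔS, ΔL, ΔJ).
(a)–(c): forbidden (parity).
(a)–(d): forbidden (parity, ΔS, ΔL).
(a)–(e): allowed.
(b)–(c): forbidden (parity, ΔS, ΔL, ΔJ).
(b)–(d): forbidden (parity, ΔL, ΔJ).
(b)–(e): forbidden (ΔS, ΔL, ΔJ).
(c)–(d): forbidden (parity, ΔS).
(c)–(e): allowed.
(d)–(e): forbidden (ΔS).
Allowed pairs: 2 of 10.

2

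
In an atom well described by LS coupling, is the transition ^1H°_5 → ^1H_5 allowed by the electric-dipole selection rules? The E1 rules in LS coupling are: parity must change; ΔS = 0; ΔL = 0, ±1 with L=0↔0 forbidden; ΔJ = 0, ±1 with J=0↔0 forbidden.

allowed

ΔL = 0, ±1 (not L=0↔0): L: 5 → 5, ΔL = +0 — satisfied.
ΔS = 0: S: 0 → 0 — satisfied.
ΔJ = 0, ±1 (not J=0↔0): J: 5 → 5, ΔJ = +0 — satisfied.
Parity must change: odd → even — satisfied.
All four E1 rules are satisfied.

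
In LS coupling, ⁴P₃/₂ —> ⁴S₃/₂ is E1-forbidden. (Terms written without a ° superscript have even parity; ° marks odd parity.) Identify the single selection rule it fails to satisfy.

parity

Initial level: S=3/2, L=1, J=3/2, parity even. Final level: S=3/2, L=0, J=3/2, parity even.
Parity must change: even → even — fails.
ΔS = 0: S: 3/2 → 3/2 — passes.
ΔL = 0, ±1 (not L=0↔0): L: 1 → 0, ΔL = -1 — passes.
ΔJ = 0, ±1 (not J=0↔0): J: 3/2 → 3/2, ΔJ = +0 — passes.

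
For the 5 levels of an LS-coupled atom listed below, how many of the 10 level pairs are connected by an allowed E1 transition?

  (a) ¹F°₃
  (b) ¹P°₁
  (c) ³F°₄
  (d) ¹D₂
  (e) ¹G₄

(a)–(b): forbidden (parity, ΔL, ΔJ).
(a)–(c): forbidden (parity, ΔS).
(a)–(d): allowed.
(a)–(e): allowed.
(b)–(c): forbidden (parity, ΔS, ΔL, ΔJ).
(b)–(d): allowed.
(b)–(e): forbidden (ΔL, ΔJ).
(c)–(d): forbidden (ΔS, ΔJ).
(c)–(e): forbidden (ΔS).
(d)–(e): forbidden (parity, ΔL, ΔJ).
Allowed pairs: 3 of 10.

3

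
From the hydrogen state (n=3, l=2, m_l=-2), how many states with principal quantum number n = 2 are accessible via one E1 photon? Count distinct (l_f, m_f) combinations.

1

E1 requires Δl = ±1, so l_f ∈ {1, 3}; with 0 ≤ l_f ≤ n_f−1 = 1, the allowed l_f values are {1}.
For l_f = 1: m_f ∈ {m_i−1, m_i, m_i+1} ∩ [−1, 1] = {-1} → 1 state.
Total: 1.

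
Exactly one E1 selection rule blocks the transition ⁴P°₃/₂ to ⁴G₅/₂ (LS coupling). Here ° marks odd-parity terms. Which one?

Reading off the term symbols: S 3/2→3/2, L 1→4, J 3/2→5/2, parity odd→even.
Parity must change: odd → even — ok.
ΔS = 0: S: 3/2 → 3/2 — ok.
ΔL = 0, ±1 (not L=0↔0): L: 1 → 4, ΔL = +3 — fails.
ΔJ = 0, ±1 (not J=0↔0): J: 3/2 → 5/2, ΔJ = +1 — ok.

the ΔL = 0, ±1 rule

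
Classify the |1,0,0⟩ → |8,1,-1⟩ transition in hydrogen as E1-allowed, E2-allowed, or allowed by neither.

E1

Δl = 1 − 0 = +1; l_i + l_f = 1.
Δm_l = -1.
E1 (Δl = ±1, |Δm_l| ≤ 1): satisfied.
E2 (Δl = 0,±2, l_i+l_f ≥ 2, |Δm_l| ≤ 2): not satisfied.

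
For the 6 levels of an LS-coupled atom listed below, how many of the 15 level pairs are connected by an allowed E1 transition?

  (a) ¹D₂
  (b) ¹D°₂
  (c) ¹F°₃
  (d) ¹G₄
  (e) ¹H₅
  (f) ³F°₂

(a)–(b): allowed.
(a)–(c): allowed.
(a)–(d): forbidden (parity, ΔL, ΔJ).
(a)–(e): forbidden (parity, ΔL, ΔJ).
(a)–(f): forbidden (ΔS).
(b)–(c): forbidden (parity).
(b)–(d): forbidden (ΔL, ΔJ).
(b)–(e): forbidden (ΔL, ΔJ).
(b)–(f): forbidden (parity, ΔS).
(c)–(d): allowed.
(c)–(e): forbidden (ΔL, ΔJ).
(c)–(f): forbidden (parity, ΔS).
(d)–(e): forbidden (parity).
(d)–(f): forbidden (ΔS, ΔJ).
(e)–(f): forbidden (ΔS, ΔL, ΔJ).
Allowed pairs: 3 of 15.

3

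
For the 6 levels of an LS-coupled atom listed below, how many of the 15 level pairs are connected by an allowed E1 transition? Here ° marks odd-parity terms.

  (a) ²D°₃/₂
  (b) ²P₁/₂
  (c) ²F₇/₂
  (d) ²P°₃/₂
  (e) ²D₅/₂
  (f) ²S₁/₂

(a)–(b): allowed.
(a)–(c): forbidden (ΔJ).
(a)–(d): forbidden (parity).
(a)–(e): allowed.
(a)–(f): forbidden (ΔL).
(b)–(c): forbidden (parity, ΔL, ΔJ).
(b)–(d): allowed.
(b)–(e): forbidden (parity, ΔJ).
(b)–(f): forbidden (parity).
(c)–(d): forbidden (ΔL, ΔJ).
(c)–(e): forbidden (parity).
(c)–(f): forbidden (parity, ΔL, ΔJ).
(d)–(e): allowed.
(d)–(f): allowed.
(e)–(f): forbidden (parity, ΔL, ΔJ).
Allowed pairs: 5 of 15.

5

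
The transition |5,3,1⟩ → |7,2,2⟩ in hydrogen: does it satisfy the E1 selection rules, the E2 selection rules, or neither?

Δl = 2 − 3 = -1; l_i + l_f = 5.
Δm_l = +1.
E1 (Δl = ±1, |Δm_l| ≤ 1): satisfied.
E2 (Δl = 0,±2, l_i+l_f ≥ 2, |Δm_l| ≤ 2): not satisfied.

E1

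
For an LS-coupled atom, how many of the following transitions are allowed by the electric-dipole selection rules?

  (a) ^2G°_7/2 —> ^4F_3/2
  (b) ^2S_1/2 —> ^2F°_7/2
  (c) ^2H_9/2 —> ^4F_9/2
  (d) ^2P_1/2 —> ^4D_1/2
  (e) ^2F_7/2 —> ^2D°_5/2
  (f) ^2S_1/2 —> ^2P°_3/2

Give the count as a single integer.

(a) forbidden (ΔS, ΔJ fail)
(b) forbidden (ΔL, ΔJ fail)
(c) forbidden (parity, ΔS, ΔL fail)
(d) forbidden (parity, ΔS fail)
(e) allowed
(f) allowed
Total allowed: 2 of 6.

2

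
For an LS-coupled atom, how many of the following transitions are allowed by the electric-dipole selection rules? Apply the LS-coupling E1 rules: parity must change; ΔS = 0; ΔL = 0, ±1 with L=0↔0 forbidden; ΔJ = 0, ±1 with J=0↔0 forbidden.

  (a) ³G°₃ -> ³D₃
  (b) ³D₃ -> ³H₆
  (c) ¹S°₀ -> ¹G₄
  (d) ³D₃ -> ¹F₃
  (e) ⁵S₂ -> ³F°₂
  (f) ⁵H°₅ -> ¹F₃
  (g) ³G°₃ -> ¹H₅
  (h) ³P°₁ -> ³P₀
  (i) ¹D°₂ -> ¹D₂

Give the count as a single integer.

2

(a) forbidden (ΔL fails)
(b) forbidden (parity, ΔL, ΔJ fail)
(c) forbidden (ΔL, ΔJ fail)
(d) forbidden (parity, ΔS fail)
(e) forbidden (ΔS, ΔL fail)
(f) forbidden (ΔS, ΔL, ΔJ fail)
(g) forbidden (ΔS, ΔJ fail)
(h) allowed
(i) allowed
Total allowed: 2 of 9.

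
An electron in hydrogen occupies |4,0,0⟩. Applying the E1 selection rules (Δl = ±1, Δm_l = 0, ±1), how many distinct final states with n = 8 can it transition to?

3

E1 requires Δl = ±1, so l_f ∈ {-1, 1}; with 0 ≤ l_f ≤ n_f−1 = 7, the allowed l_f values are {1}.
For l_f = 1: m_f ∈ {m_i−1, m_i, m_i+1} ∩ [−1, 1] = {-1, 0, 1} → 3 states.
Total: 3.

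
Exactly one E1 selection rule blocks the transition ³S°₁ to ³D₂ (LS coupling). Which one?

the ΔL = 0, ±1 rule

Initial level: S=1, L=0, J=1, parity odd. Final level: S=1, L=2, J=2, parity even.
ΔS = 0: S: 1 → 1 — satisfied.
Parity must change: odd → even — satisfied.
ΔL = 0, ±1 (not L=0↔0): L: 0 → 2, ΔL = +2 — violated.
ΔJ = 0, ±1 (not J=0↔0): J: 1 → 2, ΔJ = +1 — satisfied.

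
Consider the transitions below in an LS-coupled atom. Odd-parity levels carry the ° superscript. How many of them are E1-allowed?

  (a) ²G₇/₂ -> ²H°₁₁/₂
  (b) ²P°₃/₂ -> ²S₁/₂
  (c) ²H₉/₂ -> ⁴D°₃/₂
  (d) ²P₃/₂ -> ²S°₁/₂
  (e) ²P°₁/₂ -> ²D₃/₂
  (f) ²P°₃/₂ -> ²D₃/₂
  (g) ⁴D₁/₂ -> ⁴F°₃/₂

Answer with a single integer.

(a) forbidden (ΔJ fails)
(b) allowed
(c) forbidden (ΔS, ΔL, ΔJ fail)
(d) allowed
(e) allowed
(f) allowed
(g) allowed
Total allowed: 5 of 7.

5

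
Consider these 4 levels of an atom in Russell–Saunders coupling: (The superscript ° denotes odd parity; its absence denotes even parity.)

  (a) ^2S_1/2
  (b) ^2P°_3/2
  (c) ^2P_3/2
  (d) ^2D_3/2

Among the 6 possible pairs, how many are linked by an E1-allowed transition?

(a)–(b): allowed.
(a)–(c): forbidden (parity).
(a)–(d): forbidden (parity, ΔL).
(b)–(c): allowed.
(b)–(d): allowed.
(c)–(d): forbidden (parity).
Allowed pairs: 3 of 6.

3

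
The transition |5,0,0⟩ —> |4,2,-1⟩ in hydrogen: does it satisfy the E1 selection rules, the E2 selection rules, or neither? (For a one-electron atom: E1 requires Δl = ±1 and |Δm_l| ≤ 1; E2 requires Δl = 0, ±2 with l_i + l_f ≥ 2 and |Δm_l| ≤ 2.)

Δl = 2 − 0 = +2; l_i + l_f = 2.
Δm_l = -1.
E1 (Δl = ±1, |Δm_l| ≤ 1): not satisfied.
E2 (Δl = 0,±2, l_i+l_f ≥ 2, |Δm_l| ≤ 2): satisfied.

E2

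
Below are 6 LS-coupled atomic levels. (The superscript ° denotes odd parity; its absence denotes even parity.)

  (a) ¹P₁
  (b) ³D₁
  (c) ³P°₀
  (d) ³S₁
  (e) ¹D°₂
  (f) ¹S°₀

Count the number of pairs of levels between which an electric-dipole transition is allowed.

(a)–(b): forbidden (parity, ΔS).
(a)–(c): forbidden (ΔS).
(a)–(d): forbidden (parity, ΔS).
(a)–(e): allowed.
(a)–(f): allowed.
(b)–(c): allowed.
(b)–(d): forbidden (parity, ΔL).
(b)–(e): forbidden (ΔS).
(b)–(f): forbidden (ΔS, ΔL).
(c)–(d): allowed.
(c)–(e): forbidden (parity, ΔS, ΔJ).
(c)–(f): forbidden (parity, ΔS, ΔJ).
(d)–(e): forbidden (ΔS, ΔL).
(d)–(f): forbidden (ΔS, ΔL).
(e)–(f): forbidden (parity, ΔL, ΔJ).
Allowed pairs: 4 of 15.

4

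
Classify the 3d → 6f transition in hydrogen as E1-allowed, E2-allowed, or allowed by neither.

E1

Δl = 3 − 2 = +1; l_i + l_f = 5.
E1 (Δl = ±1): satisfied.
E2 (Δl = 0,±2, l_i+l_f ≥ 2): not satisfied.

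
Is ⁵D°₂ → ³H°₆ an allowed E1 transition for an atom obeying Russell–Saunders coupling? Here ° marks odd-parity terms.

Parity must change: odd → odd — fails.
ΔS = 0: S: 2 → 1 — fails.
ΔL = 0, ±1 (not L=0↔0): L: 2 → 5, ΔL = +3 — fails.
ΔJ = 0, ±1 (not J=0↔0): J: 2 → 6, ΔJ = +4 — fails.
Rule(s) violated: parity, ΔS, ΔL, ΔJ.

forbidden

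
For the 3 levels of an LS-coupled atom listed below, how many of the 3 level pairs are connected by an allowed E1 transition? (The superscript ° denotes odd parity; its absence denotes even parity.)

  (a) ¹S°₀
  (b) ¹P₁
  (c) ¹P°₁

(a)–(b): allowed.
(a)–(c): forbidden (parity).
(b)–(c): allowed.
Allowed pairs: 2 of 3.

2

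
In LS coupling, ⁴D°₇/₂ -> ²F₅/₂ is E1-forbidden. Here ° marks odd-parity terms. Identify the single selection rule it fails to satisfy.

Parity must change: odd → even — ok.
ΔS = 0: S: 3/2 → 1/2 — fails.
ΔJ = 0, ±1 (not J=0↔0): J: 7/2 → 5/2, ΔJ = -1 — ok.
ΔL = 0, ±1 (not L=0↔0): L: 2 → 3, ΔL = +1 — ok.

the ΔS = 0 rule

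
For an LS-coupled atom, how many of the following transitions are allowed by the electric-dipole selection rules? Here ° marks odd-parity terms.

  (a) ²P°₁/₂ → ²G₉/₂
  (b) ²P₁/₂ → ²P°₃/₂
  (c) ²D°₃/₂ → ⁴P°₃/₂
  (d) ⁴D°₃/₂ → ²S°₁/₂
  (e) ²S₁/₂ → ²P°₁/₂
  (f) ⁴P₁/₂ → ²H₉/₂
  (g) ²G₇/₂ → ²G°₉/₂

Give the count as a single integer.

(a) forbidden (ΔL, ΔJ fail)
(b) allowed
(c) forbidden (parity, ΔS fail)
(d) forbidden (parity, ΔS, ΔL fail)
(e) allowed
(f) forbidden (parity, ΔS, ΔL, ΔJ fail)
(g) allowed
Total allowed: 3 of 7.

3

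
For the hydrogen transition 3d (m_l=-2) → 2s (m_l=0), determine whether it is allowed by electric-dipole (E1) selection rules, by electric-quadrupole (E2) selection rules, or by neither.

Δl = 0 − 2 = -2; l_i + l_f = 2.
Δm_l = +2.
E1 (Δl = ±1, |Δm_l| ≤ 1): not satisfied.
E2 (Δl = 0,±2, l_i+l_f ≥ 2, |Δm_l| ≤ 2): satisfied.

E2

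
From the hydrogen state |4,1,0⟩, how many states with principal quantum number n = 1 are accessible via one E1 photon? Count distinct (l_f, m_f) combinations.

E1 requires Δl = ±1, so l_f ∈ {0, 2}; with 0 ≤ l_f ≤ n_f−1 = 0, the allowed l_f values are {0}.
For l_f = 0: m_f ∈ {m_i−1, m_i, m_i+1} ∩ [−0, 0] = {0} → 1 state.
Total: 1.

1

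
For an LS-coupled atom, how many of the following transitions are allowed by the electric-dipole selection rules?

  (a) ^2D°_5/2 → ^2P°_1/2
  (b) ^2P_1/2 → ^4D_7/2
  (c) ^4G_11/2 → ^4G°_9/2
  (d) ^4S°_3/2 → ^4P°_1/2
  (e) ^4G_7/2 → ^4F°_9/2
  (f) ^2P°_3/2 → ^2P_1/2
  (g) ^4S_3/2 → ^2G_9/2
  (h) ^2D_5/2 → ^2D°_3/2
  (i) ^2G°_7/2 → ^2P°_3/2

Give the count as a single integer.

(a) forbidden (parity, ΔJ fail)
(b) forbidden (parity, ΔS, ΔJ fail)
(c) allowed
(d) forbidden (parity fails)
(e) allowed
(f) allowed
(g) forbidden (parity, ΔS, ΔL, ΔJ fail)
(h) allowed
(i) forbidden (parity, ΔL, ΔJ fail)
Total allowed: 4 of 9.

4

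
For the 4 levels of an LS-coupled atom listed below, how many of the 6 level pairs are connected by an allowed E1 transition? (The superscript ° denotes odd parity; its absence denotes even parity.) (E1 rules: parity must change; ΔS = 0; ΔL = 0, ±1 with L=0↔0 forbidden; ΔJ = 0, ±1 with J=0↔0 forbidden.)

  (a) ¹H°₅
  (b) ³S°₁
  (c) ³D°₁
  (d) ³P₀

(a)–(b): forbidden (parity, ΔS, ΔL, ΔJ).
(a)–(c): forbidden (parity, ΔS, ΔL, ΔJ).
(a)–(d): forbidden (ΔS, ΔL, ΔJ).
(b)–(c): forbidden (parity, ΔL).
(b)–(d): allowed.
(c)–(d): allowed.
Allowed pairs: 2 of 6.

2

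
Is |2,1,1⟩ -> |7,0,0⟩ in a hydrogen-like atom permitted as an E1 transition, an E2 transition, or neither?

Δl = 0 − 1 = -1; l_i + l_f = 1.
Δm_l = -1.
E1 (Δl = ±1, |Δm_l| ≤ 1): satisfied.
E2 (Δl = 0,±2, l_i+l_f ≥ 2, |Δm_l| ≤ 2): not satisfied.

E1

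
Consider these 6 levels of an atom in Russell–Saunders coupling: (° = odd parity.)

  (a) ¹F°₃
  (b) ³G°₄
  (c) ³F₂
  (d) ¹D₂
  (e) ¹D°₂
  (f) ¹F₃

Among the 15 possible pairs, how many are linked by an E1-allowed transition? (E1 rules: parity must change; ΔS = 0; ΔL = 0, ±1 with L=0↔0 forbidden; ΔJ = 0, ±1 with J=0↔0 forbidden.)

(a)–(b): forbidden (parity, ΔS).
(a)–(c): forbidden (ΔS).
(a)–(d): allowed.
(a)–(e): forbidden (parity).
(a)–(f): allowed.
(b)–(c): forbidden (ΔJ).
(b)–(d): forbidden (ΔS, ΔL, ΔJ).
(b)–(e): forbidden (parity, ΔS, ΔL, ΔJ).
(b)–(f): forbidden (ΔS).
(c)–(d): forbidden (parity, ΔS).
(c)–(e): forbidden (ΔS).
(c)–(f): forbidden (parity, ΔS).
(d)–(e): allowed.
(d)–(f): forbidden (parity).
(e)–(f): allowed.
Allowed pairs: 4 of 15.

4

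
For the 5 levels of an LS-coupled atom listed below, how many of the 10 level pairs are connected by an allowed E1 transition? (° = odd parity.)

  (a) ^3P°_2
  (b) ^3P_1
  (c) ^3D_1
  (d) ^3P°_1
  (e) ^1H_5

4

(a)–(b): allowed.
(a)–(c): allowed.
(a)–(d): forbidden (parity).
(a)–(e): forbidden (ΔS, ΔL, ΔJ).
(b)–(c): forbidden (parity).
(b)–(d): allowed.
(b)–(e): forbidden (parity, ΔS, ΔL, ΔJ).
(c)–(d): allowed.
(c)–(e): forbidden (parity, ΔS, ΔL, ΔJ).
(d)–(e): forbidden (ΔS, ΔL, ΔJ).
Allowed pairs: 4 of 10.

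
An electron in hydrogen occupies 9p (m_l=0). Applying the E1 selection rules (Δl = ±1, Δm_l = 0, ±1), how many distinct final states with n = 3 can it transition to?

E1 requires Δl = ±1, so l_f ∈ {0, 2}; with 0 ≤ l_f ≤ n_f−1 = 2, the allowed l_f values are {0, 2}.
For l_f = 0: m_f ∈ {m_i−1, m_i, m_i+1} ∩ [−0, 0] = {0} → 1 state.
For l_f = 2: m_f ∈ {m_i−1, m_i, m_i+1} ∩ [−2, 2] = {-1, 0, 1} → 3 states.
Total: 4.

4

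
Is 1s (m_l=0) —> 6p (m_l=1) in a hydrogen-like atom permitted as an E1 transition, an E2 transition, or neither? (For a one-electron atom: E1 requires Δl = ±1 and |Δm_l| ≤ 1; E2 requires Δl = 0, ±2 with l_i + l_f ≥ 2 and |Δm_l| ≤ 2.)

Δl = 1 − 0 = +1; l_i + l_f = 1.
Δm_l = +1.
E1 (Δl = ±1, |Δm_l| ≤ 1): satisfied.
E2 (Δl = 0,±2, l_i+l_f ≥ 2, |Δm_l| ≤ 2): not satisfied.

E1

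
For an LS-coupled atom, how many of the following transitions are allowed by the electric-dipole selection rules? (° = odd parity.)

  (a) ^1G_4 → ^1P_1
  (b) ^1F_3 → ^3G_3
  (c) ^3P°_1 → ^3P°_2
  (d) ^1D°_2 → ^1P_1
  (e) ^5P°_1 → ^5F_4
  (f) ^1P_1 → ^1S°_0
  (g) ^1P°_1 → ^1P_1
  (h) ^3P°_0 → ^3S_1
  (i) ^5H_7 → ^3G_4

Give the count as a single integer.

(a) forbidden (parity, ΔL, ΔJ fail)
(b) forbidden (parity, ΔS fail)
(c) forbidden (parity fails)
(d) allowed
(e) forbidden (ΔL, ΔJ fail)
(f) allowed
(g) allowed
(h) allowed
(i) forbidden (parity, ΔS, ΔJ fail)
Total allowed: 4 of 9.

4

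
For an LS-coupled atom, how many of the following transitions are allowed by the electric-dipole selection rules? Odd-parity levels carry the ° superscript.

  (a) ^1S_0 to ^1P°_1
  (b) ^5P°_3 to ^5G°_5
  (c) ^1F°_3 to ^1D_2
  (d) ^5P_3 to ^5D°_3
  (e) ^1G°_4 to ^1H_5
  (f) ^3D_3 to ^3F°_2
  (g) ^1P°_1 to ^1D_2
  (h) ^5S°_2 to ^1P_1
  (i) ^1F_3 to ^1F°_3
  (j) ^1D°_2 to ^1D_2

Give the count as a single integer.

(a) allowed
(b) forbidden (parity, ΔL, ΔJ fail)
(c) allowed
(d) allowed
(e) allowed
(f) allowed
(g) allowed
(h) forbidden (ΔS fails)
(i) allowed
(j) allowed
Total allowed: 8 of 10.

8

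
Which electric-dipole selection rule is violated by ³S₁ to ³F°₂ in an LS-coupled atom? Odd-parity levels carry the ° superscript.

Initial level: S=1, L=0, J=1, parity even. Final level: S=1, L=3, J=2, parity odd.
Parity must change: even → odd — ✓.
ΔS = 0: S: 1 → 1 — ✓.
ΔL = 0, ±1 (not L=0↔0): L: 0 → 3, ΔL = +3 — ✗.
ΔJ = 0, ±1 (not J=0↔0): J: 1 → 2, ΔJ = +1 — ✓.

the ΔL = 0, ±1 rule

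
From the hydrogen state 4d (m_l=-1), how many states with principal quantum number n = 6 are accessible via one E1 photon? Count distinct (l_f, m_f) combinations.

5

E1 requires Δl = ±1, so l_f ∈ {1, 3}; with 0 ≤ l_f ≤ n_f−1 = 5, the allowed l_f values are {1, 3}.
For l_f = 1: m_f ∈ {m_i−1, m_i, m_i+1} ∩ [−1, 1] = {-1, 0} → 2 states.
For l_f = 3: m_f ∈ {m_i−1, m_i, m_i+1} ∩ [−3, 3] = {-2, -1, 0} → 3 states.
Total: 5.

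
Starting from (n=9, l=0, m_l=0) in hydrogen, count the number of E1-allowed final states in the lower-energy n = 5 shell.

3

E1 requires Δl = ±1, so l_f ∈ {-1, 1}; with 0 ≤ l_f ≤ n_f−1 = 4, the allowed l_f values are {1}.
For l_f = 1: m_f ∈ {m_i−1, m_i, m_i+1} ∩ [−1, 1] = {-1, 0, 1} → 3 states.
Total: 3.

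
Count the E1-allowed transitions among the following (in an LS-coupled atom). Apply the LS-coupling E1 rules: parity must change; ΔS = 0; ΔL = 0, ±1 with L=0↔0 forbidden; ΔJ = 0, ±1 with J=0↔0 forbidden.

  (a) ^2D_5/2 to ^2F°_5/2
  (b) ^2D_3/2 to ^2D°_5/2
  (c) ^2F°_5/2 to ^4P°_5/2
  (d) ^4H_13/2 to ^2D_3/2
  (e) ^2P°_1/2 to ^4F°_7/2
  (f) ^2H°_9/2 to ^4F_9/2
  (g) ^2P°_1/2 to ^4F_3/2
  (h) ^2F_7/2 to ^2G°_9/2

3

(a) allowed
(b) allowed
(c) forbidden (parity, ΔS, ΔL fail)
(d) forbidden (parity, ΔS, ΔL, ΔJ fail)
(e) forbidden (parity, ΔS, ΔL, ΔJ fail)
(f) forbidden (ΔS, ΔL fail)
(g) forbidden (ΔS, ΔL fail)
(h) allowed
Total allowed: 3 of 8.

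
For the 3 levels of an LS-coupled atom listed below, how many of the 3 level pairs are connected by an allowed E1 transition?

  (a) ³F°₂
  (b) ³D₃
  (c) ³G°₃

(a)–(b): allowed.
(a)–(c): forbidden (parity).
(b)–(c): forbidden (ΔL).
Allowed pairs: 1 of 3.

1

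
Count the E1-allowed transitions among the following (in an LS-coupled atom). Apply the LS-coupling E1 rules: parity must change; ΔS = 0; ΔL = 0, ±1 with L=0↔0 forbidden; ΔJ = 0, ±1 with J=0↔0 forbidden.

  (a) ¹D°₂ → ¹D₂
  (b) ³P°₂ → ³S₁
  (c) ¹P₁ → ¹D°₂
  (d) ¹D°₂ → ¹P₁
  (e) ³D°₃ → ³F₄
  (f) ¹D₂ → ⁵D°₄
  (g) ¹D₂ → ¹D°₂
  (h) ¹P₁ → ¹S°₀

7

(a) allowed
(b) allowed
(c) allowed
(d) allowed
(e) allowed
(f) forbidden (ΔS, ΔJ fail)
(g) allowed
(h) allowed
Total allowed: 7 of 8.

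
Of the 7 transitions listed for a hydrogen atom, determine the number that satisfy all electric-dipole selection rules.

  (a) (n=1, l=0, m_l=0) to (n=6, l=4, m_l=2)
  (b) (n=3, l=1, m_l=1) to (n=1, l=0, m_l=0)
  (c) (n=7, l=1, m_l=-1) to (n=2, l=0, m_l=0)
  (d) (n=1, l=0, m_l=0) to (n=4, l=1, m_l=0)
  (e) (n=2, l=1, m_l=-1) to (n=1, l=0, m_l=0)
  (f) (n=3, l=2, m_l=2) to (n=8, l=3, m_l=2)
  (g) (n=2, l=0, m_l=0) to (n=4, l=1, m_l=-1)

(a) forbidden — Δl = +4 (E1 requires Δl = ±1); Δm_l = +2 (E1 requires Δm_l = 0, ±1)
(b) allowed
(c) allowed
(d) allowed
(e) allowed
(f) allowed
(g) allowed
Total allowed: 6 of 7.

6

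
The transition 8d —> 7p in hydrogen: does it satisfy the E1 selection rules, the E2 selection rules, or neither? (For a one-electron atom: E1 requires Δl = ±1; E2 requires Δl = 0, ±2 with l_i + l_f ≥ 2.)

Δl = 1 − 2 = -1; l_i + l_f = 3.
E1 (Δl = ±1): satisfied.
E2 (Δl = 0,±2, l_i+l_f ≥ 2): not satisfied.

E1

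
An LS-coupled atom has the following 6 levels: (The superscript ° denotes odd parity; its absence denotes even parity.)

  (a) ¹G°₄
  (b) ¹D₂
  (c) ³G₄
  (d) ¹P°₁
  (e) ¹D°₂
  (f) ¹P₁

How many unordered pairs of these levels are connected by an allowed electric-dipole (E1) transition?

4

(a)–(b): forbidden (ΔL, ΔJ).
(a)–(c): forbidden (ΔS).
(a)–(d): forbidden (parity, ΔL, ΔJ).
(a)–(e): forbidden (parity, ΔL, ΔJ).
(a)–(f): forbidden (ΔL, ΔJ).
(b)–(c): forbidden (parity, ΔS, ΔL, ΔJ).
(b)–(d): allowed.
(b)–(e): allowed.
(b)–(f): forbidden (parity).
(c)–(d): forbidden (ΔS, ΔL, ΔJ).
(c)–(e): forbidden (ΔS, ΔL, ΔJ).
(c)–(f): forbidden (parity, ΔS, ΔL, ΔJ).
(d)–(e): forbidden (parity).
(d)–(f): allowed.
(e)–(f): allowed.
Allowed pairs: 4 of 15.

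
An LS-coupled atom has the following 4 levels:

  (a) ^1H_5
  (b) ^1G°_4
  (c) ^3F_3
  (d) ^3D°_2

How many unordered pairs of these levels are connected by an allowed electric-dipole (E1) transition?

2

(a)–(b): allowed.
(a)–(c): forbidden (parity, ΔS, ΔL, ΔJ).
(a)–(d): forbidden (ΔS, ΔL, ΔJ).
(b)–(c): forbidden (ΔS).
(b)–(d): forbidden (parity, ΔS, ΔL, ΔJ).
(c)–(d): allowed.
Allowed pairs: 2 of 6.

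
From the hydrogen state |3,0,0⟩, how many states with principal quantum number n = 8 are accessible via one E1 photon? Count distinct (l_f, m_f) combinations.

3

E1 requires Δl = ±1, so l_f ∈ {-1, 1}; with 0 ≤ l_f ≤ n_f−1 = 7, the allowed l_f values are {1}.
For l_f = 1: m_f ∈ {m_i−1, m_i, m_i+1} ∩ [−1, 1] = {-1, 0, 1} → 3 states.
Total: 3.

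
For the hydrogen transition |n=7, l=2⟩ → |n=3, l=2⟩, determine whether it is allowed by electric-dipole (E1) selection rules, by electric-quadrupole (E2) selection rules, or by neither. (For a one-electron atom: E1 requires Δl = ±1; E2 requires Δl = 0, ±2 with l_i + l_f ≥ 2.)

Δl = 2 − 2 = +0; l_i + l_f = 4.
E1 (Δl = ±1): not satisfied.
E2 (Δl = 0,±2, l_i+l_f ≥ 2): satisfied.

E2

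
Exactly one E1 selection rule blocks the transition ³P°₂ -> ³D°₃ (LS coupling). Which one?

Reading off the term symbols: S 1→1, L 1→2, J 2→3, parity odd→odd.
ΔL = 0, ±1 (not L=0↔0): L: 1 → 2, ΔL = +1 — ✓.
ΔJ = 0, ±1 (not J=0↔0): J: 2 → 3, ΔJ = +1 — ✓.
Parity must change: odd → odd — ✗.
ΔS = 0: S: 1 → 1 — ✓.

parity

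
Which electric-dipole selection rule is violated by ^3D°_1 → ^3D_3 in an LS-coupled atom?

Initial level: S=1, L=2, J=1, parity odd. Final level: S=1, L=2, J=3, parity even.
ΔS = 0: S: 1 → 1 — ✓.
ΔL = 0, ±1 (not L=0↔0): L: 2 → 2, ΔL = +0 — ✓.
ΔJ = 0, ±1 (not J=0↔0): J: 1 → 3, ΔJ = +2 — ✗.
Parity must change: odd → even — ✓.

the ΔJ = 0, ±1 rule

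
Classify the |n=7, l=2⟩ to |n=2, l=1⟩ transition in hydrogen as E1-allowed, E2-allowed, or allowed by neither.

E1

Δl = 1 − 2 = -1; l_i + l_f = 3.
E1 (Δl = ±1): satisfied.
E2 (Δl = 0,±2, l_i+l_f ≥ 2): not satisfied.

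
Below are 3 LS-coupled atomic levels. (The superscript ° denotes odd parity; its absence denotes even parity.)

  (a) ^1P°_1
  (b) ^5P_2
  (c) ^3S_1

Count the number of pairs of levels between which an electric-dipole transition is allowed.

0

(a)–(b): forbidden (ΔS).
(a)–(c): forbidden (ΔS).
(b)–(c): forbidden (parity, ΔS).
Allowed pairs: 0 of 3.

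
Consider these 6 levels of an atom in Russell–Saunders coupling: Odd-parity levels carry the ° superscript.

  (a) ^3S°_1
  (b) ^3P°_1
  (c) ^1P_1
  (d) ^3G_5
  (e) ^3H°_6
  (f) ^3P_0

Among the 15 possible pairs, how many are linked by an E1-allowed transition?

3

(a)–(b): forbidden (parity).
(a)–(c): forbidden (ΔS).
(a)–(d): forbidden (ΔL, ΔJ).
(a)–(e): forbidden (parity, ΔL, ΔJ).
(a)–(f): allowed.
(b)–(c): forbidden (ΔS).
(b)–(d): forbidden (ΔL, ΔJ).
(b)–(e): forbidden (parity, ΔL, ΔJ).
(b)–(f): allowed.
(c)–(d): forbidden (parity, ΔS, ΔL, ΔJ).
(c)–(e): forbidden (ΔS, ΔL, ΔJ).
(c)–(f): forbidden (parity, ΔS).
(d)–(e): allowed.
(d)–(f): forbidden (parity, ΔL, ΔJ).
(e)–(f): forbidden (ΔL, ΔJ).
Allowed pairs: 3 of 15.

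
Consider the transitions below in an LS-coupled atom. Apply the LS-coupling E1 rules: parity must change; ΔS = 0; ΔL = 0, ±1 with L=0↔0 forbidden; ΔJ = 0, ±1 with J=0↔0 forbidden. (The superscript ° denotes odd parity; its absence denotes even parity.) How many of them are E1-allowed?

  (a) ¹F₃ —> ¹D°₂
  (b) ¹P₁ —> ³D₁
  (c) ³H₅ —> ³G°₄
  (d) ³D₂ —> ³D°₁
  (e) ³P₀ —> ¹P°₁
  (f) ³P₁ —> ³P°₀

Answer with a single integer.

4

(a) allowed
(b) forbidden (parity, ΔS fail)
(c) allowed
(d) allowed
(e) forbidden (ΔS fails)
(f) allowed
Total allowed: 4 of 6.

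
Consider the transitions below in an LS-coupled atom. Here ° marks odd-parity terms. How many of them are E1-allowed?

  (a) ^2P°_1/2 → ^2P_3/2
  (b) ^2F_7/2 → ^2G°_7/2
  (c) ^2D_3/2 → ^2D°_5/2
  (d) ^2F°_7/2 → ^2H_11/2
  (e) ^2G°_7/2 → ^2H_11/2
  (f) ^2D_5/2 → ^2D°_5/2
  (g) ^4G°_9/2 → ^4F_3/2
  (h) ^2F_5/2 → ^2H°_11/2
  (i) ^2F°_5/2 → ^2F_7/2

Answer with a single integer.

(a) allowed
(b) allowed
(c) allowed
(d) forbidden (ΔL, ΔJ fail)
(e) forbidden (ΔJ fails)
(f) allowed
(g) forbidden (ΔJ fails)
(h) forbidden (ΔL, ΔJ fail)
(i) allowed
Total allowed: 5 of 9.

5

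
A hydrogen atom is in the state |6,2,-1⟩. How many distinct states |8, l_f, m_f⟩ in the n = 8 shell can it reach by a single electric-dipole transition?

E1 requires Δl = ±1, so l_f ∈ {1, 3}; with 0 ≤ l_f ≤ n_f−1 = 7, the allowed l_f values are {1, 3}.
For l_f = 1: m_f ∈ {m_i−1, m_i, m_i+1} ∩ [−1, 1] = {-1, 0} → 2 states.
For l_f = 3: m_f ∈ {m_i−1, m_i, m_i+1} ∩ [−3, 3] = {-2, -1, 0} → 3 states.
Total: 5.

5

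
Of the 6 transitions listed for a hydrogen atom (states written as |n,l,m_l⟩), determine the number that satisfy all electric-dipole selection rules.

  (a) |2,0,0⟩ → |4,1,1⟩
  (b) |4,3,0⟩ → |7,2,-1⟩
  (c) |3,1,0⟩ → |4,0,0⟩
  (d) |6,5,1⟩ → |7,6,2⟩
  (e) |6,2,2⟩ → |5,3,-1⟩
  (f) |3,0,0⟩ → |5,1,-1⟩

(a) allowed
(b) allowed
(c) allowed
(d) allowed
(e) forbidden — Δm_l = -3 (E1 requires Δm_l = 0, ±1)
(f) allowed
Total allowed: 5 of 6.

5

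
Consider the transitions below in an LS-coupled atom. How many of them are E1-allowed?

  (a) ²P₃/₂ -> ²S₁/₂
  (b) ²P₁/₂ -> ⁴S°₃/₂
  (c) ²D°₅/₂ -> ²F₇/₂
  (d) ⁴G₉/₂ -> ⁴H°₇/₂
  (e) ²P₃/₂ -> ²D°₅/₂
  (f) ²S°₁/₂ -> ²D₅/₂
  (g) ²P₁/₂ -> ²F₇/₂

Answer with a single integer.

(a) forbidden (parity fails)
(b) forbidden (ΔS fails)
(c) allowed
(d) allowed
(e) allowed
(f) forbidden (ΔL, ΔJ fail)
(g) forbidden (parity, ΔL, ΔJ fail)
Total allowed: 3 of 7.

3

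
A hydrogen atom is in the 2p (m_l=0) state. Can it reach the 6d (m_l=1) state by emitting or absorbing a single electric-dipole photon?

l: 1 → 2 (Δl = +1). Δl = ±1 ✓.
Δm_l = 1 − (0) = +1. E1 requires Δm_l = 0, ±1: ✓.
All E1 selection rules are satisfied.

allowed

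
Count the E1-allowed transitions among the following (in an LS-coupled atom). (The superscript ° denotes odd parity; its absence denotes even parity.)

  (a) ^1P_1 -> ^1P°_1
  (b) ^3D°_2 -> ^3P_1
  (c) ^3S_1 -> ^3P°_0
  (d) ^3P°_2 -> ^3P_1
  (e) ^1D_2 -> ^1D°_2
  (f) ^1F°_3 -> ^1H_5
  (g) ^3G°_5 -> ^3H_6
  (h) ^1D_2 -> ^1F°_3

7

(a) allowed
(b) allowed
(c) allowed
(d) allowed
(e) allowed
(f) forbidden (ΔL, ΔJ fail)
(g) allowed
(h) allowed
Total allowed: 7 of 8.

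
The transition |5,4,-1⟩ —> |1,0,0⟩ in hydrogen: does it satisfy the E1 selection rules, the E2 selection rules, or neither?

Δl = 0 − 4 = -4; l_i + l_f = 4.
Δm_l = +1.
E1 (Δl = ±1, |Δm_l| ≤ 1): not satisfied.
E2 (Δl = 0,±2, l_i+l_f ≥ 2, |Δm_l| ≤ 2): not satisfied.

neither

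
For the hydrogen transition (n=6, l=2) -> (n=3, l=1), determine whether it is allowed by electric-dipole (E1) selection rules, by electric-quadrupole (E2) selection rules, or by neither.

E1

Δl = 1 − 2 = -1; l_i + l_f = 3.
E1 (Δl = ±1): satisfied.
E2 (Δl = 0,±2, l_i+l_f ≥ 2): not satisfied.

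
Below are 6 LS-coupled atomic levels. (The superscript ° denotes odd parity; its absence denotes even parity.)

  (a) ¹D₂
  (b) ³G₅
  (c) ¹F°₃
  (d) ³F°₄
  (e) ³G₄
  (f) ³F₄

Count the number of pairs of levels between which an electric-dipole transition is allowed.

(a)–(b): forbidden (parity, ΔS, ΔL, ΔJ).
(a)–(c): allowed.
(a)–(d): forbidden (ΔS, ΔJ).
(a)–(e): forbidden (parity, ΔS, ΔL, ΔJ).
(a)–(f): forbidden (parity, ΔS, ΔJ).
(b)–(c): forbidden (ΔS, ΔJ).
(b)–(d): allowed.
(b)–(e): forbidden (parity).
(b)–(f): forbidden (parity).
(c)–(d): forbidden (parity, ΔS).
(c)–(e): forbidden (ΔS).
(c)–(f): forbidden (ΔS).
(d)–(e): allowed.
(d)–(f): allowed.
(e)–(f): forbidden (parity).
Allowed pairs: 4 of 15.

4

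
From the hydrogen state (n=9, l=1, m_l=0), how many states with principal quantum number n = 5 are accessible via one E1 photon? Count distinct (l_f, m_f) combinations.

E1 requires Δl = ±1, so l_f ∈ {0, 2}; with 0 ≤ l_f ≤ n_f−1 = 4, the allowed l_f values are {0, 2}.
For l_f = 0: m_f ∈ {m_i−1, m_i, m_i+1} ∩ [−0, 0] = {0} → 1 state.
For l_f = 2: m_f ∈ {m_i−1, m_i, m_i+1} ∩ [−2, 2] = {-1, 0, 1} → 3 states.
Total: 4.

4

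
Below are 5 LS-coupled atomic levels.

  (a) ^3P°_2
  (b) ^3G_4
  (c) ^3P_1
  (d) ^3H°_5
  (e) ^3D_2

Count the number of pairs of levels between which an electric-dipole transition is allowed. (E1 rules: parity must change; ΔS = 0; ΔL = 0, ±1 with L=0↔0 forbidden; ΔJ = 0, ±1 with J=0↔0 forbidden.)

(a)–(b): forbidden (ΔL, ΔJ).
(a)–(c): allowed.
(a)–(d): forbidden (parity, ΔL, ΔJ).
(a)–(e): allowed.
(b)–(c): forbidden (parity, ΔL, ΔJ).
(b)–(d): allowed.
(b)–(e): forbidden (parity, ΔL, ΔJ).
(c)–(d): forbidden (ΔL, ΔJ).
(c)–(e): forbidden (parity).
(d)–(e): forbidden (ΔL, ΔJ).
Allowed pairs: 3 of 10.

3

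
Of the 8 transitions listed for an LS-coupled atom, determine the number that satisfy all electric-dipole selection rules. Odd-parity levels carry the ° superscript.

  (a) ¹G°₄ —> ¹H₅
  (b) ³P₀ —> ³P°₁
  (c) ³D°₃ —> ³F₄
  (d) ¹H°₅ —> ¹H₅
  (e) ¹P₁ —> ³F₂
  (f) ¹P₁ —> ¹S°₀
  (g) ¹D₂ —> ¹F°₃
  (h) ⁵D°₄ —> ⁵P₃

(a) allowed
(b) allowed
(c) allowed
(d) allowed
(e) forbidden (parity, ΔS, ΔL fail)
(f) allowed
(g) allowed
(h) allowed
Total allowed: 7 of 8.

7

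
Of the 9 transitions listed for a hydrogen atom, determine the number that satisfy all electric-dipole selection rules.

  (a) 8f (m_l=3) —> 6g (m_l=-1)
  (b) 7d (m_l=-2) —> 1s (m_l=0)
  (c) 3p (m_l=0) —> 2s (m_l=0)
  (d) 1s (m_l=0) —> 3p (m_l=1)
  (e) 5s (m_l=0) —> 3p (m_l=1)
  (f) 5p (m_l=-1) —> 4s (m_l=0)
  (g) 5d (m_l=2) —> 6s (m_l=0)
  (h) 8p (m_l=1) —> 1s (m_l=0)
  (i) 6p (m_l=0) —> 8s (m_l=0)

6

(a) forbidden — Δm_l = -4 (E1 requires Δm_l = 0, ±1)
(b) forbidden — Δl = -2 (E1 requires Δl = ±1); Δm_l = +2 (E1 requires Δm_l = 0, ±1)
(c) allowed
(d) allowed
(e) allowed
(f) allowed
(g) forbidden — Δl = -2 (E1 requires Δl = ±1); Δm_l = -2 (E1 requires Δm_l = 0, ±1)
(h) allowed
(i) allowed
Total allowed: 6 of 9.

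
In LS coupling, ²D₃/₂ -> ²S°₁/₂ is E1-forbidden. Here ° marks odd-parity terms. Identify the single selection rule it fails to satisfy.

the ΔL = 0, ±1 rule

Reading off the term symbols: S 1/2→1/2, L 2→0, J 3/2→1/2, parity even→odd.
ΔS = 0: S: 1/2 → 1/2 — passes.
Parity must change: even → odd — passes.
ΔJ = 0, ±1 (not J=0↔0): J: 3/2 → 1/2, ΔJ = -1 — passes.
ΔL = 0, ±1 (not L=0↔0): L: 2 → 0, ΔL = -2 — fails.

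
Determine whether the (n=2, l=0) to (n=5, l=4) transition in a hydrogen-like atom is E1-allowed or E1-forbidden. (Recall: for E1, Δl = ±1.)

l: 0 → 4 (Δl = +4). Δl = ±1 fails.
The transition is electric-dipole forbidden.

forbidden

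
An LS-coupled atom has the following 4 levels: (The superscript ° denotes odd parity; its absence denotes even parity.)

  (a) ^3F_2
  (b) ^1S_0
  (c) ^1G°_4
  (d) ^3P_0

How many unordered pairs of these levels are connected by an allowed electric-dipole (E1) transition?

0

(a)–(b): forbidden (parity, ΔS, ΔL, ΔJ).
(a)–(c): forbidden (ΔS, ΔJ).
(a)–(d): forbidden (parity, ΔL, ΔJ).
(b)–(c): forbidden (ΔL, ΔJ).
(b)–(d): forbidden (parity, ΔS, ΔJ).
(c)–(d): forbidden (ΔS, ΔL, ΔJ).
Allowed pairs: 0 of 6.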